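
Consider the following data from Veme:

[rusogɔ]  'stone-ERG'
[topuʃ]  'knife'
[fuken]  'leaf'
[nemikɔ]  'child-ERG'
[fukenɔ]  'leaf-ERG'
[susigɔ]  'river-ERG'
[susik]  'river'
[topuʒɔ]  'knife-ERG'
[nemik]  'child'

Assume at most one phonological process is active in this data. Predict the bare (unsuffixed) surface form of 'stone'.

[rusok]

'river' shows [k] ~ [g] at the end of the stem ([susik] vs [susigɔ]).
Compare 'child', with invariant [k] in [nemik] and [nemikɔ]: an analysis with underlying /k/ and a rule producing [g] before the ERG suffix would wrongly predict alternation here too.
So /g/ is underlying, and a rule of word-final obstruent devoicing — voiced obstruents become voiceless word-finally — gives [k].
From [rusogɔ] the stem 'stone' is /rusog/; word-finally this yields [rusok].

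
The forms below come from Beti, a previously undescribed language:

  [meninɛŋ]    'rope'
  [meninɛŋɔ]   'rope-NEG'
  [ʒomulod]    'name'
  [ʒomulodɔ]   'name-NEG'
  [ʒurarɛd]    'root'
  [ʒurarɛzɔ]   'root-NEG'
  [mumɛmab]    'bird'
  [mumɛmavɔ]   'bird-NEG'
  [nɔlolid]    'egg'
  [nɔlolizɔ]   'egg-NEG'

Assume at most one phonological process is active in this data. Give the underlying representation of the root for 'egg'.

The root 'egg' surfaces as [nɔlolid] and [nɔlolizɔ], with a stem-final [d] ~ [z] alternation.
Compare 'name', with invariant [d] in [ʒomulod] and [ʒomulodɔ]: an analysis with underlying /d/ and a rule producing [z] before the NEG suffix would wrongly predict alternation here too.
Therefore /z/ is basic and [d] is derived by word-final hardening (voiced fricatives become stops word-finally).

/nɔloliz/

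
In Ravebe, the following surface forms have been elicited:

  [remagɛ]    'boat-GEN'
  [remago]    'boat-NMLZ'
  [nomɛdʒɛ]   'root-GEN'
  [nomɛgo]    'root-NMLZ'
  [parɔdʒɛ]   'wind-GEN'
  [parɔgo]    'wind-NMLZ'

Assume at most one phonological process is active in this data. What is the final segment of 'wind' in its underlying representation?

/dʒ/

'wind' shows [dʒ] ~ [g] at the end of the stem ([parɔdʒɛ] vs [parɔgo]).
If /g/ were underlying and a rule turned it into [dʒ] before the GEN suffix, 'boat' would also alternate; but it has [g] in both [remagɛ] and [remago].
The alternation reflects depalatalization: palato-alveolar /dʒ/ becomes [g] when no front vowel follows. /dʒ/ is underlying.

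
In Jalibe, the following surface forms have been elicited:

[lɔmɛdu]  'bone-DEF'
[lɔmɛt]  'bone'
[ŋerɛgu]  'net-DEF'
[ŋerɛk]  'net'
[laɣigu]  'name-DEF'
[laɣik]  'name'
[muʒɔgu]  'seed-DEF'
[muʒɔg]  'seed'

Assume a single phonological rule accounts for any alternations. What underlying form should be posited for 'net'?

/ŋerɛk/

In [ŋerɛgu] and [ŋerɛk] the final segment of 'net' alternates: [g] ~ [k].
But 'seed' keeps [g] in both environments ([muʒɔgu], [muʒɔg]), so there is no rule changing /g/ to [k] in isolation.
So /k/ is underlying, and a rule of intervocalic voicing — voiceless stops become voiced between vowels — gives [g].
Hence 'net' is /ŋerɛk/ underlyingly.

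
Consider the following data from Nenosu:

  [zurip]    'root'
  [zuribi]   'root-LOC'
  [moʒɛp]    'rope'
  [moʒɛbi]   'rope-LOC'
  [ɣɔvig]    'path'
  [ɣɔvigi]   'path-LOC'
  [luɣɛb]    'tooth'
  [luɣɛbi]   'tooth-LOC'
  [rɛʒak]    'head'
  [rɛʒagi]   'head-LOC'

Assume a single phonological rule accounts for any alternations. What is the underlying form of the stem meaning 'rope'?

'rope' shows [p] ~ [b] at the end of the stem ([moʒɛp] vs [moʒɛbi]).
If /b/ were underlying and a rule turned it into [p] in isolation, 'tooth' would also alternate; but it has [b] in both [luɣɛb] and [luɣɛbi].
Therefore /p/ is basic and [b] is derived by intervocalic voicing (voiceless stops become voiced between vowels).

/moʒɛp/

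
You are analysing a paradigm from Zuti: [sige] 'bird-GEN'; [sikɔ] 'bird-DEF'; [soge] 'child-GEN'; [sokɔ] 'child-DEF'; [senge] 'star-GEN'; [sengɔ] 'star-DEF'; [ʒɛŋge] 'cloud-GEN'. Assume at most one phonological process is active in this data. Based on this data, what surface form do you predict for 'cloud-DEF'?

[ʒɛŋgɔ]

The DEF suffix surfaces as [-gɔ] and [-kɔ], depending on the final segment of the stem.
The GEN suffix, which begins with [g], is invariant after every stem; so [g] is not altered by any rule here.
So the underlying form is /-kɔ/, and voiceless stops become voiced after a nasal.
After 'cloud', which ends in a nasal, the suffix surfaces as [-gɔ], giving [ʒɛŋgɔ].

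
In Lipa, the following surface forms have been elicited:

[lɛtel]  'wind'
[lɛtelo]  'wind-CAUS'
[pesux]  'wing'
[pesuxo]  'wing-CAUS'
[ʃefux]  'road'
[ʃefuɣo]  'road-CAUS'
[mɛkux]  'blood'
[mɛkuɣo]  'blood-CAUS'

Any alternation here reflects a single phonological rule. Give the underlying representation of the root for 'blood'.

The stem for 'blood' ends in [x] in [mɛkux] but [ɣ] in [mɛkuɣo].
Compare 'wing', with invariant [x] in [pesux] and [pesuxo]: an analysis with underlying /x/ and a rule producing [ɣ] before the CAUS suffix would wrongly predict alternation here too.
So /ɣ/ is underlying, and a rule of word-final obstruent devoicing — voiced obstruents become voiceless word-finally — gives [x].
The underlying form of 'blood' is therefore /mɛkuɣ/.

/mɛkuɣ/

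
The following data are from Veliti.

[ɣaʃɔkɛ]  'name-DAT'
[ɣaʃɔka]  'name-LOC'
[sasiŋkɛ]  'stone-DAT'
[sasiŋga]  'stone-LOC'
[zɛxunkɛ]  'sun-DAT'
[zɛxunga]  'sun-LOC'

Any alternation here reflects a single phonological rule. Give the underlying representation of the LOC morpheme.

The LOC suffix surfaces as [-ga] and [-ka], depending on the final segment of the stem.
The DAT suffix, which begins with [k], is invariant after every stem; so [k] is not altered by any rule here.
The LOC suffix is therefore /-ga/ underlyingly, with post-vocalic devoicing: voiced stops become voiceless after a vowel.

/-ga/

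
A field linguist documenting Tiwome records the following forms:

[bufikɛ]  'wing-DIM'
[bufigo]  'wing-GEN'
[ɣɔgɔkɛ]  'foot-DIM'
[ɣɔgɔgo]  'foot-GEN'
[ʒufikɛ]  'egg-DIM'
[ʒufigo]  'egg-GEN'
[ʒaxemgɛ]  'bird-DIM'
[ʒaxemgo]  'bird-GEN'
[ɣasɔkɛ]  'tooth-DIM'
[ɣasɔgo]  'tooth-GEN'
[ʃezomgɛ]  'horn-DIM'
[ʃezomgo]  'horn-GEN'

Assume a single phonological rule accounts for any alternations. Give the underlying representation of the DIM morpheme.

/-kɛ/

The DIM morpheme has two allomorphs, [-gɛ] and [-kɛ].
The GEN suffix, which begins with [g], is invariant after every stem; so [g] is not altered by any rule here.
So the underlying form is /-kɛ/, and voiceless stops become voiced after a nasal.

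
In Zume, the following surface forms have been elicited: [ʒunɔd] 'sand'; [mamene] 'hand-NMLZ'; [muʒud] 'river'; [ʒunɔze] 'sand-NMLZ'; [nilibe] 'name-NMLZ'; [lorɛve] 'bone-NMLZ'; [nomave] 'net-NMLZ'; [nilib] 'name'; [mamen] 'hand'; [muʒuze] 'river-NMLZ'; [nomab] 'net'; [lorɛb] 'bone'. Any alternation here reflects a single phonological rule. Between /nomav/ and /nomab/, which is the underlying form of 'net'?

'net' shows [b] ~ [v] at the end of the stem ([nomab] vs [nomave]).
Compare 'name', with invariant [b] in [nilib] and [nilibe]: an analysis with underlying /b/ and a rule producing [v] before the NMLZ suffix would wrongly predict alternation here too.
The underlying segment must be /v/; voiced fricatives become stops word-finally, yielding [b] there.

/nomav/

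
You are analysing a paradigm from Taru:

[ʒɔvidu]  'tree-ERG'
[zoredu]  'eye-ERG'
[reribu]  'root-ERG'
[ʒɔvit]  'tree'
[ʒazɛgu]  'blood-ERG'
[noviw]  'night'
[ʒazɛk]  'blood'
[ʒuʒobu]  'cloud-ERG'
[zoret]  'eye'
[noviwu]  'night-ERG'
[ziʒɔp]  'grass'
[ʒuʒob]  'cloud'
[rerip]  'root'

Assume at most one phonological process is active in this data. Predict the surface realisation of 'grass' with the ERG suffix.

[ziʒɔbu]

'root' shows [p] ~ [b] at the end of the stem ([rerip] vs [reribu]).
If /b/ were underlying and a rule turned it into [p] in isolation, 'cloud' would also alternate; but it has [b] in both [ʒuʒob] and [ʒuʒobu].
Therefore /p/ is basic and [b] is derived by intervocalic voicing (voiceless stops become voiced between vowels).
From [ziʒɔp] the stem 'grass' is /ziʒɔp/; between vowels this yields [ziʒɔbu].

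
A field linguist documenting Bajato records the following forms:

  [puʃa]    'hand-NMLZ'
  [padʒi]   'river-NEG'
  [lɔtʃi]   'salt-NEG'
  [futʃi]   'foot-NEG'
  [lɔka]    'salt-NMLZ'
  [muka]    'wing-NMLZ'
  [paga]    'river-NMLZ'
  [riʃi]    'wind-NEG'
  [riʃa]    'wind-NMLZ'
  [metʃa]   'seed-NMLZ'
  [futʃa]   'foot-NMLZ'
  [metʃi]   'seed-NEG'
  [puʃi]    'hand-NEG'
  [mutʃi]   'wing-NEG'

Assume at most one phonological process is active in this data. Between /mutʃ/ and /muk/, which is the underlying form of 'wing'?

The root 'wing' surfaces as [mutʃi] and [muka], with a stem-final [tʃ] ~ [k] alternation.
The stem 'seed' ([metʃi], [metʃa]) shows [tʃ] unchanged in both environments, so [tʃ] cannot be basic with [k] derived before the NMLZ suffix.
The alternation reflects palatalization before a front vowel: /k/ and /g/ become palato-alveolar [tʃ] and [dʒ] before a front vowel. /k/ is underlying.

/muk/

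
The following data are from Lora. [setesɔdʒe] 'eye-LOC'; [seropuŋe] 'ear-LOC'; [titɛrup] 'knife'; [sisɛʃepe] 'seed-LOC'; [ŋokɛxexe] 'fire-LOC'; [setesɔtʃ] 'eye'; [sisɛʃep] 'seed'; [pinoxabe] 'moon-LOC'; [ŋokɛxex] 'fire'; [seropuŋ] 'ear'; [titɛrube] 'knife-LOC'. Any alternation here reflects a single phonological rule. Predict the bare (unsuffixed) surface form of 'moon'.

[pinoxap]

The stem for 'knife' ends in [p] in [titɛrup] but [b] in [titɛrube].
The stem 'seed' ([sisɛʃep], [sisɛʃepe]) shows [p] unchanged in both environments, so [p] cannot be basic with [b] derived before the LOC suffix.
The underlying segment must be /b/; voiced obstruents become voiceless word-finally, yielding [p] there.
From [pinoxabe] the stem 'moon' is /pinoxab/; word-finally this yields [pinoxap].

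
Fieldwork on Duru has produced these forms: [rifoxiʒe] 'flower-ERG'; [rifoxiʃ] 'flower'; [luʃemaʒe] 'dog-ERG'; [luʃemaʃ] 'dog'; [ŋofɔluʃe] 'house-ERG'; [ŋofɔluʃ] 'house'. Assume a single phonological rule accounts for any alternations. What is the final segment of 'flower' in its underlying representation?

'flower' shows [ʒ] ~ [ʃ] at the end of the stem ([rifoxiʒe] vs [rifoxiʃ]).
Compare 'house', with invariant [ʃ] in [ŋofɔluʃe] and [ŋofɔluʃ]: an analysis with underlying /ʃ/ and a rule producing [ʒ] before the ERG suffix would wrongly predict alternation here too.
The alternation reflects word-final obstruent devoicing: voiced obstruents become voiceless word-finally. /ʒ/ is underlying.

/ʒ/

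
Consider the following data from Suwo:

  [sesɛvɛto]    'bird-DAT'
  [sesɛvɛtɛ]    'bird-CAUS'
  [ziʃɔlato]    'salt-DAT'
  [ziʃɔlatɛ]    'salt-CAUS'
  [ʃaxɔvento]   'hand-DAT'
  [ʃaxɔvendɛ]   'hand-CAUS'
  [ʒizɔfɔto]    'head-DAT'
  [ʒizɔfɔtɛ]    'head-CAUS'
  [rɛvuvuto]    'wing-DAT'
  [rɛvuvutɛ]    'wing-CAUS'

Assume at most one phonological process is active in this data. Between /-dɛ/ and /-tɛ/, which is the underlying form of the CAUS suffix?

The CAUS suffix surfaces as [-dɛ] and [-tɛ], depending on the final segment of the stem.
By contrast the DAT suffix keeps its initial [t] throughout — that segment must be underlying.
The CAUS suffix is therefore /-dɛ/ underlyingly, with post-vocalic devoicing: voiced stops become voiceless after a vowel.

/-dɛ/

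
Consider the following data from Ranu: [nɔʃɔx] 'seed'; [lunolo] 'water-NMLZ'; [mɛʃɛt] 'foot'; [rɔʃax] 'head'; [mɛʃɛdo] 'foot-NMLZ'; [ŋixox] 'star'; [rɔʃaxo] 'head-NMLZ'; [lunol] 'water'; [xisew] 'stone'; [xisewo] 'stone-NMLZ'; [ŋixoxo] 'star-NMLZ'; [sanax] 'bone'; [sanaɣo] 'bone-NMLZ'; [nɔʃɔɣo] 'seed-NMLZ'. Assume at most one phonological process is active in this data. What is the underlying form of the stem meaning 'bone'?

/sanaɣ/

The root 'bone' surfaces as [sanaɣo] and [sanax], with a stem-final [ɣ] ~ [x] alternation.
The stem 'star' ([ŋixoxo], [ŋixox]) shows [x] unchanged in both environments, so [x] cannot be basic with [ɣ] derived before the NMLZ suffix.
So /ɣ/ is underlying, and a rule of word-final obstruent devoicing — voiced obstruents become voiceless word-finally — gives [x].
Hence 'bone' is /sanaɣ/ underlyingly.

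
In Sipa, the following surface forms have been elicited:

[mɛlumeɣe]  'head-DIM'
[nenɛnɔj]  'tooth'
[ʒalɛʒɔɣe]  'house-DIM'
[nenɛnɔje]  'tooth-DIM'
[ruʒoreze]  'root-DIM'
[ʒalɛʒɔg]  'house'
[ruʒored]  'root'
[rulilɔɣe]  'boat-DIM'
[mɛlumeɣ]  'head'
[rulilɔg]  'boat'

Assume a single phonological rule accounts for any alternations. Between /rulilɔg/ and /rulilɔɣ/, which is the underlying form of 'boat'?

/rulilɔg/

The root 'boat' surfaces as [rulilɔg] and [rulilɔɣe], with a stem-final [g] ~ [ɣ] alternation.
But 'head' keeps [ɣ] in both environments ([mɛlumeɣ], [mɛlumeɣe]), so there is no rule changing /ɣ/ to [g] in isolation.
The underlying segment must be /g/; voiced stops become fricatives between vowels, yielding [ɣ] there.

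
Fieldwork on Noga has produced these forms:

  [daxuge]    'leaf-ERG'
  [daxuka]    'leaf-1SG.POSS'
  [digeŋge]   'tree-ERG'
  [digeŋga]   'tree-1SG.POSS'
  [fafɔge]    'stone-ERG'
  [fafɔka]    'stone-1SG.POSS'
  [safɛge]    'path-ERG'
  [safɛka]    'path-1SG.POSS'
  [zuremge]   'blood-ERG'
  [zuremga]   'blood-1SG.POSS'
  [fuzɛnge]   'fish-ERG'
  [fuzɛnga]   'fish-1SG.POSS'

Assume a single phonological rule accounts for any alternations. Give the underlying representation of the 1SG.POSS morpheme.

/-ka/

The 1SG.POSS morpheme has two allomorphs, [-ga] and [-ka].
By contrast the ERG suffix keeps its initial [g] throughout — that segment must be underlying.
So the underlying form is /-ka/, and voiceless stops become voiced after a nasal.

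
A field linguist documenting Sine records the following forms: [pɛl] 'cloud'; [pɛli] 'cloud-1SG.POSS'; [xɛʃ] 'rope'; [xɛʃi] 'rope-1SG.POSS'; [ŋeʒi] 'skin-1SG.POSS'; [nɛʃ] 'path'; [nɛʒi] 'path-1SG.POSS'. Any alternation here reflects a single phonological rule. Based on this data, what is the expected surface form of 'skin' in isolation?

The root 'path' surfaces as [nɛʃ] and [nɛʒi], with a stem-final [ʃ] ~ [ʒ] alternation.
If /ʃ/ were underlying and a rule turned it into [ʒ] before the 1SG.POSS suffix, 'rope' would also alternate; but it has [ʃ] in both [xɛʃ] and [xɛʃi].
Therefore /ʒ/ is basic and [ʃ] is derived by word-final obstruent devoicing (voiced obstruents become voiceless word-finally).
From [ŋeʒi] the stem 'skin' is /ŋeʒ/; word-finally this yields [ŋeʃ].

[ŋeʃ]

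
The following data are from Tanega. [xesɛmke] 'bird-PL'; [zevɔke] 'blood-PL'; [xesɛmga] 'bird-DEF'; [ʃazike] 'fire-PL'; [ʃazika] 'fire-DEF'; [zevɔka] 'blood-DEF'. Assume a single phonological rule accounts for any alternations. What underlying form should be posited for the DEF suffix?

The DEF suffix surfaces as [-ga] and [-ka], depending on the final segment of the stem.
By contrast the PL suffix keeps its initial [k] throughout — that segment must be underlying.
The DEF suffix is therefore /-ga/ underlyingly, with post-vocalic devoicing: voiced stops become voiceless after a vowel.

/-ga/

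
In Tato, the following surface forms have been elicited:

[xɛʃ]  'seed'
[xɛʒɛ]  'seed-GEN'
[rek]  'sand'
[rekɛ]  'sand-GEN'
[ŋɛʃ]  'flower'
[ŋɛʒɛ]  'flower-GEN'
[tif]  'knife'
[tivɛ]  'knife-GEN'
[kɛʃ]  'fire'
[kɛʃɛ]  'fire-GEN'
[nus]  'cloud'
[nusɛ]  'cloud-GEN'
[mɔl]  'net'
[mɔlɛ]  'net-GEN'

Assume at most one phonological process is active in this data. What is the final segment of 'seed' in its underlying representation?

The stem for 'seed' ends in [ʃ] in [xɛʃ] but [ʒ] in [xɛʒɛ].
If /ʃ/ were underlying and a rule turned it into [ʒ] before the GEN suffix, 'fire' would also alternate; but it has [ʃ] in both [kɛʃ] and [kɛʃɛ].
The alternation reflects word-final obstruent devoicing: voiced obstruents become voiceless word-finally. /ʒ/ is underlying.

/ʒ/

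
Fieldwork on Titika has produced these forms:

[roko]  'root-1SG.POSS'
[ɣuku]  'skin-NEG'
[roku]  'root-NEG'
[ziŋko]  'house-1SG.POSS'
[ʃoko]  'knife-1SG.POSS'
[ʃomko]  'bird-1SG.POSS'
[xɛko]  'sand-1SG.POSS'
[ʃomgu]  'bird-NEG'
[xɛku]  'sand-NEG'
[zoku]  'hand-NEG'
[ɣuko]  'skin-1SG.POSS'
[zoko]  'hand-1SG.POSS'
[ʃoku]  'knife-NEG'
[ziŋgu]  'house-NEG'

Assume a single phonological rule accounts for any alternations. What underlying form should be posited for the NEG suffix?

The NEG morpheme has two allomorphs, [-gu] and [-ku].
By contrast the 1SG.POSS suffix keeps its initial [k] throughout — that segment must be underlying.
So the underlying form is /-gu/, and voiced stops become voiceless after a vowel.

/-gu/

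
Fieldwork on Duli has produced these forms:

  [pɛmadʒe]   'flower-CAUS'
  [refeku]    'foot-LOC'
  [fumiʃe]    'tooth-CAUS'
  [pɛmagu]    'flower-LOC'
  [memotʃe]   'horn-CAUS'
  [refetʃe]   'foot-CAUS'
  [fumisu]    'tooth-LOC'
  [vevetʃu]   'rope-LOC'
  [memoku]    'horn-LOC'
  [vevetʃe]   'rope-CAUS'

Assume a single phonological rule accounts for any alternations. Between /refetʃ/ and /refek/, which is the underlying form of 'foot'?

/refek/

The stem for 'foot' ends in [k] in [refeku] but [tʃ] in [refetʃe].
But 'rope' keeps [tʃ] in both environments ([vevetʃu], [vevetʃe]), so there is no rule changing /tʃ/ to [k] before the LOC suffix.
Therefore /k/ is basic and [tʃ] is derived by palatalization before a front vowel (/k/, /g/ and /s/ become palato-alveolar [tʃ], [dʒ] and [ʃ] before a front vowel).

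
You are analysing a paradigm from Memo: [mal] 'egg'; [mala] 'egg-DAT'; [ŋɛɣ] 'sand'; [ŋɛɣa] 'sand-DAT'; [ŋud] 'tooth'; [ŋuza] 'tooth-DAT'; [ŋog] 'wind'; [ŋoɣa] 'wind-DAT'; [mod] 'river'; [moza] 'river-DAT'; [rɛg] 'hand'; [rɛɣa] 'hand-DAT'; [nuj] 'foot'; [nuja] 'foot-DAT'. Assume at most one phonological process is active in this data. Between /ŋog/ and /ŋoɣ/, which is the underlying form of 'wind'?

/ŋog/

'wind' shows [g] ~ [ɣ] at the end of the stem ([ŋog] vs [ŋoɣa]).
If /ɣ/ were underlying and a rule turned it into [g] in isolation, 'sand' would also alternate; but it has [ɣ] in both [ŋɛɣ] and [ŋɛɣa].
Therefore /g/ is basic and [ɣ] is derived by intervocalic spirantization (voiced stops become fricatives between vowels).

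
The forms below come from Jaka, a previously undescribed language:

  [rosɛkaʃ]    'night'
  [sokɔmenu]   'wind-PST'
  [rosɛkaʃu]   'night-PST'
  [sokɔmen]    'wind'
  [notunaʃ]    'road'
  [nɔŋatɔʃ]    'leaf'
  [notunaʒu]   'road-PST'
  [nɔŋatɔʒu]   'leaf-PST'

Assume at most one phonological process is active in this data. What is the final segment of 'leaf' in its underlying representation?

/ʒ/

'leaf' shows [ʒ] ~ [ʃ] at the end of the stem ([nɔŋatɔʒu] vs [nɔŋatɔʃ]).
The stem 'night' ([rosɛkaʃu], [rosɛkaʃ]) shows [ʃ] unchanged in both environments, so [ʃ] cannot be basic with [ʒ] derived before the PST suffix.
So /ʒ/ is underlying, and a rule of word-final obstruent devoicing — voiced obstruents become voiceless word-finally — gives [ʃ].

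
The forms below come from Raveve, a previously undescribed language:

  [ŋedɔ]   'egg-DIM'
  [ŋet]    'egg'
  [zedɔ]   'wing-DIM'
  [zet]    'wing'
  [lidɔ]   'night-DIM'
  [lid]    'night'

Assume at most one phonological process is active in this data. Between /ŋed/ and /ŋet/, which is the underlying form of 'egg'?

/ŋet/

The root 'egg' surfaces as [ŋedɔ] and [ŋet], with a stem-final [d] ~ [t] alternation.
The stem 'night' ([lidɔ], [lid]) shows [d] unchanged in both environments, so [d] cannot be basic with [t] derived in isolation.
So /t/ is underlying, and a rule of intervocalic voicing — voiceless stops become voiced between vowels — gives [d].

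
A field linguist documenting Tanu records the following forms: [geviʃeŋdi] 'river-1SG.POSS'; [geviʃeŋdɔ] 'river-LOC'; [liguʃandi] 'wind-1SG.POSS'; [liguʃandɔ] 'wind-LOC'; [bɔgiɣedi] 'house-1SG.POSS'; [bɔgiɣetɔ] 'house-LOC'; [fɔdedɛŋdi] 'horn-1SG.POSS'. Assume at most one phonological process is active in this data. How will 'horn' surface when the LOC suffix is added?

[fɔdedɛŋdɔ]

The LOC morpheme has two allomorphs, [-dɔ] and [-tɔ].
The 1SG.POSS suffix, which begins with [d], is invariant after every stem; so [d] is not altered by any rule here.
So the underlying form is /-tɔ/, and voiceless stops become voiced after a nasal.
After 'horn', which ends in a nasal, the suffix surfaces as [-dɔ], giving [fɔdedɛŋdɔ].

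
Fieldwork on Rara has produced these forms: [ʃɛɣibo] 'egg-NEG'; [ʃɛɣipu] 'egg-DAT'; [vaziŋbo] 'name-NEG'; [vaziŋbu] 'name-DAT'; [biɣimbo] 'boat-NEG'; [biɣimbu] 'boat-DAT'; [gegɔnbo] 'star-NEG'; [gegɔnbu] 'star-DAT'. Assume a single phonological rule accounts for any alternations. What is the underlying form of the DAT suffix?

/-pu/

The DAT suffix surfaces as [-bu] and [-pu], depending on the final segment of the stem.
The NEG suffix, which begins with [b], is invariant after every stem; so [b] is not altered by any rule here.
So the underlying form is /-pu/, and voiceless stops become voiced after a nasal.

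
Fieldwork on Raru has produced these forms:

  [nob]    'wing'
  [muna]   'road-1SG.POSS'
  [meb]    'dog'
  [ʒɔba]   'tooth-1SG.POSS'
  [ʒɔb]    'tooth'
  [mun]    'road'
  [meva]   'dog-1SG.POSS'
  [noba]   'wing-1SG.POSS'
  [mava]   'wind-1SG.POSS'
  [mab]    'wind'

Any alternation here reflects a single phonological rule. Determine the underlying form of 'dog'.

The stem for 'dog' ends in [v] in [meva] but [b] in [meb].
But 'tooth' keeps [b] in both environments ([ʒɔba], [ʒɔb]), so there is no rule changing /b/ to [v] before the 1SG.POSS suffix.
Therefore /v/ is basic and [b] is derived by word-final hardening (voiced fricatives become stops word-finally).
The underlying form of 'dog' is therefore /mev/.

/mev/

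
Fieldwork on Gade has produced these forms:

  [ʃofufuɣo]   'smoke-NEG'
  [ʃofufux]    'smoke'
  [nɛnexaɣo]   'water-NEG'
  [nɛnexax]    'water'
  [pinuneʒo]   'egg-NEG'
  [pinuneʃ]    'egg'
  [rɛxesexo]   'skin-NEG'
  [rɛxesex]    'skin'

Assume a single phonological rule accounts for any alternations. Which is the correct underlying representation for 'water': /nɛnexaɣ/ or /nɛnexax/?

The root 'water' surfaces as [nɛnexaɣo] and [nɛnexax], with a stem-final [ɣ] ~ [x] alternation.
The stem 'skin' ([rɛxesexo], [rɛxesex]) shows [x] unchanged in both environments, so [x] cannot be basic with [ɣ] derived before the NEG suffix.
The alternation reflects word-final obstruent devoicing: voiced obstruents become voiceless word-finally. /ɣ/ is underlying.

/nɛnexaɣ/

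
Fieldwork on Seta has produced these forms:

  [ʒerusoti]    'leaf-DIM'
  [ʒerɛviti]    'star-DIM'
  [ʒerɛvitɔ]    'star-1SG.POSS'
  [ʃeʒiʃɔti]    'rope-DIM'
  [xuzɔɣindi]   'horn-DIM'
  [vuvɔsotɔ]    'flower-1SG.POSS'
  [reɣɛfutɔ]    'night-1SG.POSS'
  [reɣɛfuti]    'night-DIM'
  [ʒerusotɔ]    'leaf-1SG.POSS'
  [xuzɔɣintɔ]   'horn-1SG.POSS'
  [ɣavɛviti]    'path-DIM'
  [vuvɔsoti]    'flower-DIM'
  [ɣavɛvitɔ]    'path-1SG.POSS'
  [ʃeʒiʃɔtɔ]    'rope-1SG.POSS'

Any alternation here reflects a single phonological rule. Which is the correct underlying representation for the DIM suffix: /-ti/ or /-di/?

The DIM suffix surfaces as [-di] and [-ti], depending on the final segment of the stem.
The 1SG.POSS suffix, which begins with [t], is invariant after every stem; so [t] is not altered by any rule here.
The DIM suffix is therefore /-di/ underlyingly, with post-vocalic devoicing: voiced stops become voiceless after a vowel.

/-di/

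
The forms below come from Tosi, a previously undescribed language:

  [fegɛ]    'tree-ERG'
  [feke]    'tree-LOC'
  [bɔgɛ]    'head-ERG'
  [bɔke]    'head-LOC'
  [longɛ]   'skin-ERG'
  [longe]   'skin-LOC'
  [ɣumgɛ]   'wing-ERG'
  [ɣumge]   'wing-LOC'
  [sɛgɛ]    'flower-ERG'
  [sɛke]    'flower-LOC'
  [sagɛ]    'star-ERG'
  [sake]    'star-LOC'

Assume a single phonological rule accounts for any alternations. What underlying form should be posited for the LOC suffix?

/-ke/

The LOC suffix surfaces as [-ge] and [-ke], depending on the final segment of the stem.
By contrast the ERG suffix keeps its initial [g] throughout — that segment must be underlying.
The LOC suffix is therefore /-ke/ underlyingly, with post-nasal voicing: voiceless stops become voiced after a nasal.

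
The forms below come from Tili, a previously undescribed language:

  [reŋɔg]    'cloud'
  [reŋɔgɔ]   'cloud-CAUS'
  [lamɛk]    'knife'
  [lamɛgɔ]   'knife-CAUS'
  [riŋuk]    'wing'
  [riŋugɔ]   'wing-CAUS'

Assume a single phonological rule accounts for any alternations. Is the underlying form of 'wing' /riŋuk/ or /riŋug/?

/riŋuk/

The stem for 'wing' ends in [k] in [riŋuk] but [g] in [riŋugɔ].
The stem 'cloud' ([reŋɔg], [reŋɔgɔ]) shows [g] unchanged in both environments, so [g] cannot be basic with [k] derived in isolation.
Therefore /k/ is basic and [g] is derived by intervocalic voicing (voiceless stops become voiced between vowels).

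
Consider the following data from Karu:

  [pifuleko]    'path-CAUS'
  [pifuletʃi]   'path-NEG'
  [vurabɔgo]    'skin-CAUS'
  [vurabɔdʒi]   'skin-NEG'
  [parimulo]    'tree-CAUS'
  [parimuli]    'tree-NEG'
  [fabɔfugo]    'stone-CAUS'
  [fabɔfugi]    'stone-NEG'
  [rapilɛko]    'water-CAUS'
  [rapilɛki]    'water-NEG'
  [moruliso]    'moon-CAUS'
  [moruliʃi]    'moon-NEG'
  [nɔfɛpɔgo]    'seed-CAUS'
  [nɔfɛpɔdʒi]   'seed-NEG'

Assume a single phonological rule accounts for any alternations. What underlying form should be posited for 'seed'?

In [nɔfɛpɔgo] and [nɔfɛpɔdʒi] the final segment of 'seed' alternates: [g] ~ [dʒ].
The stem 'stone' ([fabɔfugo], [fabɔfugi]) shows [g] unchanged in both environments, so [g] cannot be basic with [dʒ] derived before the NEG suffix.
The alternation reflects depalatalization: palato-alveolar /tʃ/, /dʒ/ and /ʃ/ become [k], [g] and [s] when no front vowel follows. /dʒ/ is underlying.
So 'seed' = /nɔfɛpɔdʒ/.

/nɔfɛpɔdʒ/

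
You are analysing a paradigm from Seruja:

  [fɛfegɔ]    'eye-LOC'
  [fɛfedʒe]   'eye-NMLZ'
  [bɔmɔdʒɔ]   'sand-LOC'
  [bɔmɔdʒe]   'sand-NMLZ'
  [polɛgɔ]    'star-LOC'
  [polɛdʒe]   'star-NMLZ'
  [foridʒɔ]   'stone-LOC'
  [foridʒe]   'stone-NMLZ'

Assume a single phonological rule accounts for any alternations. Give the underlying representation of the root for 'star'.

/polɛg/

The root 'star' surfaces as [polɛgɔ] and [polɛdʒe], with a stem-final [g] ~ [dʒ] alternation.
The stem 'stone' ([foridʒɔ], [foridʒe]) shows [dʒ] unchanged in both environments, so [dʒ] cannot be basic with [g] derived before the LOC suffix.
The underlying segment must be /g/; /g/ becomes palato-alveolar [dʒ] before a front vowel, yielding [dʒ] there.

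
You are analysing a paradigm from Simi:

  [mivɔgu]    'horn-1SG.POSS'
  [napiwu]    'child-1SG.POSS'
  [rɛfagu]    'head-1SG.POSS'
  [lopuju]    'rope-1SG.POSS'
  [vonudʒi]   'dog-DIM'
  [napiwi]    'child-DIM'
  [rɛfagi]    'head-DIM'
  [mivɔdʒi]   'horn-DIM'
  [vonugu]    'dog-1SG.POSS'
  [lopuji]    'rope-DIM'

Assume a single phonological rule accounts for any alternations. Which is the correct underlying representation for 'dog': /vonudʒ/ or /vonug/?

In [vonudʒi] and [vonugu] the final segment of 'dog' alternates: [dʒ] ~ [g].
The stem 'head' ([rɛfagi], [rɛfagu]) shows [g] unchanged in both environments, so [g] cannot be basic with [dʒ] derived before the DIM suffix.
So /dʒ/ is underlying, and a rule of depalatalization — palato-alveolar /dʒ/ becomes [g] when no front vowel follows — gives [g].

/vonudʒ/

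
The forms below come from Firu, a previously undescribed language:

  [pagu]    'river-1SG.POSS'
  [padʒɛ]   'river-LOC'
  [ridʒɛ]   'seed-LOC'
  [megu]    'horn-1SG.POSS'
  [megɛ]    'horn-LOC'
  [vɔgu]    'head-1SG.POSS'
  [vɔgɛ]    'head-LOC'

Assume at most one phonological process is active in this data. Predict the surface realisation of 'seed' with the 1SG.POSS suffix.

In [pagu] and [padʒɛ] the final segment of 'river' alternates: [g] ~ [dʒ].
If /g/ were underlying and a rule turned it into [dʒ] before the LOC suffix, 'horn' would also alternate; but it has [g] in both [megu] and [megɛ].
The underlying segment must be /dʒ/; palato-alveolar /dʒ/ becomes [g] when no front vowel follows, yielding [g] there.
From [ridʒɛ] the stem 'seed' is /ridʒ/; when no front vowel follows this yields [rigu].

[rigu]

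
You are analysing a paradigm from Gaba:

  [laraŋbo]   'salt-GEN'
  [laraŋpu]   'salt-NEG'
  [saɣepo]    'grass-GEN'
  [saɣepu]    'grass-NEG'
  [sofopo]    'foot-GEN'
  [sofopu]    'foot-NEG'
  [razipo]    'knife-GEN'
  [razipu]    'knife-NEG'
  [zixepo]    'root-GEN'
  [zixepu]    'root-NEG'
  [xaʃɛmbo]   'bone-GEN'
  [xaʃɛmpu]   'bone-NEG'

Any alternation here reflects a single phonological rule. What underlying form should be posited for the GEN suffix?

/-bo/

The GEN suffix surfaces as [-bo] and [-po], depending on the final segment of the stem.
The NEG suffix, which begins with [p], is invariant after every stem; so [p] is not altered by any rule here.
The GEN suffix is therefore /-bo/ underlyingly, with post-vocalic devoicing: voiced stops become voiceless after a vowel.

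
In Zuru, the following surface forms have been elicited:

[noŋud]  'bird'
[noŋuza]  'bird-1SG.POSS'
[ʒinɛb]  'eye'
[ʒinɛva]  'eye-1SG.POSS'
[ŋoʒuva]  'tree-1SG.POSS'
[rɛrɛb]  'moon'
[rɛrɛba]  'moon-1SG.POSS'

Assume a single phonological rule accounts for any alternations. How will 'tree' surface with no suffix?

[ŋoʒub]

The root 'eye' surfaces as [ʒinɛb] and [ʒinɛva], with a stem-final [b] ~ [v] alternation.
The stem 'moon' ([rɛrɛb], [rɛrɛba]) shows [b] unchanged in both environments, so [b] cannot be basic with [v] derived before the 1SG.POSS suffix.
So /v/ is underlying, and a rule of word-final hardening — voiced fricatives become stops word-finally — gives [b].
The one attested form of 'tree', [ŋoʒuva], shows underlying /ŋoʒuv/. Applying the same rule word-finally gives [ŋoʒub].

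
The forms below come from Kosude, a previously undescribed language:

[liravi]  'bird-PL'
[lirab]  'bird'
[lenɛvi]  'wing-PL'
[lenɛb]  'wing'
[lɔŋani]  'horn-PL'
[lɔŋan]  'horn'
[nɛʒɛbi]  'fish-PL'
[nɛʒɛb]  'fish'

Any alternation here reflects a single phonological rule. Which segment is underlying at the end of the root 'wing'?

'wing' shows [v] ~ [b] at the end of the stem ([lenɛvi] vs [lenɛb]).
The stem 'fish' ([nɛʒɛbi], [nɛʒɛb]) shows [b] unchanged in both environments, so [b] cannot be basic with [v] derived before the PL suffix.
The alternation reflects word-final hardening: voiced fricatives become stops word-finally. /v/ is underlying.

/v/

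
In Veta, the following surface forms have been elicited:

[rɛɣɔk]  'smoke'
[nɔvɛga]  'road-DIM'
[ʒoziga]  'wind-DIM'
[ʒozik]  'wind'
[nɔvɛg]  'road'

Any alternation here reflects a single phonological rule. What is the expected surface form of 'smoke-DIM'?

[rɛɣɔga]

In [ʒoziga] and [ʒozik] the final segment of 'wind' alternates: [g] ~ [k].
But 'road' keeps [g] in both environments ([nɔvɛga], [nɔvɛg]), so there is no rule changing /g/ to [k] in isolation.
So /k/ is underlying, and a rule of intervocalic voicing — voiceless stops become voiced between vowels — gives [g].
The one attested form of 'smoke', [rɛɣɔk], shows underlying /rɛɣɔk/. Applying the same rule between vowels gives [rɛɣɔga].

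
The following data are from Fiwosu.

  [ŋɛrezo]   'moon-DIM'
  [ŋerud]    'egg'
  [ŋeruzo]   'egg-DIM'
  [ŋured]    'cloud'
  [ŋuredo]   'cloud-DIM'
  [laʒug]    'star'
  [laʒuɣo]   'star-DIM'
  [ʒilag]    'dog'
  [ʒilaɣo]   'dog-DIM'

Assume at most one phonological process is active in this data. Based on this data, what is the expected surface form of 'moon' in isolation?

The stem for 'egg' ends in [d] in [ŋerud] but [z] in [ŋeruzo].
But 'cloud' keeps [d] in both environments ([ŋured], [ŋuredo]), so there is no rule changing /d/ to [z] before the DIM suffix.
So /z/ is underlying, and a rule of word-final hardening — voiced fricatives become stops word-finally — gives [d].
The one attested form of 'moon', [ŋɛrezo], shows underlying /ŋɛrez/. Applying the same rule word-finally gives [ŋɛred].

[ŋɛred]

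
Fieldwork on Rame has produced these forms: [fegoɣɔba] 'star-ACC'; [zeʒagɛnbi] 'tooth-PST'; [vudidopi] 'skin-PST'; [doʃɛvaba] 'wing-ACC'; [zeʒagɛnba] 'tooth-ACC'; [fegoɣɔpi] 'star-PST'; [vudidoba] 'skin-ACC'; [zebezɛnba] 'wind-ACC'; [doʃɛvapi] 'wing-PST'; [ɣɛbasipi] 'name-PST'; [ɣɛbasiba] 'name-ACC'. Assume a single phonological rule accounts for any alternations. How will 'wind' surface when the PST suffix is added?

[zebezɛnbi]

The PST suffix surfaces as [-bi] and [-pi], depending on the final segment of the stem.
The ACC suffix, which begins with [b], is invariant after every stem; so [b] is not altered by any rule here.
The PST suffix is therefore /-pi/ underlyingly, with post-nasal voicing: voiceless stops become voiced after a nasal.
After 'wind', which ends in a nasal, the suffix surfaces as [-bi], giving [zebezɛnbi].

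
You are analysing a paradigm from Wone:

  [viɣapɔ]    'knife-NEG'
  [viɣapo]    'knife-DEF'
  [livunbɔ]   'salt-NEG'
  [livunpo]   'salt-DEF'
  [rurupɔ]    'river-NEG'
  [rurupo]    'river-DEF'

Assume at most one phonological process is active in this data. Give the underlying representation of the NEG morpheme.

/-bɔ/

The NEG morpheme has two allomorphs, [-bɔ] and [-pɔ].
By contrast the DEF suffix keeps its initial [p] throughout — that segment must be underlying.
The NEG suffix is therefore /-bɔ/ underlyingly, with post-vocalic devoicing: voiced stops become voiceless after a vowel.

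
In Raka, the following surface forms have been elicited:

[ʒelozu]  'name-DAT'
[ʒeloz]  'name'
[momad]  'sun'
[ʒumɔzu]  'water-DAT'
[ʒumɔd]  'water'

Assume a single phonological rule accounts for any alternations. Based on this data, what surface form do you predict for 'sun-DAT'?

'water' shows [z] ~ [d] at the end of the stem ([ʒumɔzu] vs [ʒumɔd]).
But 'name' keeps [z] in both environments ([ʒelozu], [ʒeloz]), so there is no rule changing /z/ to [d] in isolation.
Therefore /d/ is basic and [z] is derived by intervocalic spirantization (voiced stops become fricatives between vowels).
From [momad] the stem 'sun' is /momad/; between vowels this yields [momazu].

[momazu]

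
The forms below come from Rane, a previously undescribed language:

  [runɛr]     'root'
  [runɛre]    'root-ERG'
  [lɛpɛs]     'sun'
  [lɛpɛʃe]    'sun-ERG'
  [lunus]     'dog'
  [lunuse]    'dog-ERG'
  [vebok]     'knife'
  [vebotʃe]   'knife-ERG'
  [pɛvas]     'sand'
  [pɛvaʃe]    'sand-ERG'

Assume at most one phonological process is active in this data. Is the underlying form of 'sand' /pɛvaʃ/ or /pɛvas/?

'sand' shows [s] ~ [ʃ] at the end of the stem ([pɛvas] vs [pɛvaʃe]).
If /s/ were underlying and a rule turned it into [ʃ] before the ERG suffix, 'dog' would also alternate; but it has [s] in both [lunus] and [lunuse].
Therefore /ʃ/ is basic and [s] is derived by depalatalization (palato-alveolar /tʃ/ and /ʃ/ become [k] and [s] when no front vowel follows).

/pɛvaʃ/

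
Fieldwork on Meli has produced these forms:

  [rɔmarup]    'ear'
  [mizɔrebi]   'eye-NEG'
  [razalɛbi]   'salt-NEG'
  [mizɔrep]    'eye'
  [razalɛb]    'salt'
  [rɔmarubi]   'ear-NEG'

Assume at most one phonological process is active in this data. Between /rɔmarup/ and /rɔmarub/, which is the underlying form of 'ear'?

In [rɔmarubi] and [rɔmarup] the final segment of 'ear' alternates: [b] ~ [p].
Compare 'salt', with invariant [b] in [razalɛbi] and [razalɛb]: an analysis with underlying /b/ and a rule producing [p] in isolation would wrongly predict alternation here too.
Therefore /p/ is basic and [b] is derived by intervocalic voicing (voiceless stops become voiced between vowels).

/rɔmarup/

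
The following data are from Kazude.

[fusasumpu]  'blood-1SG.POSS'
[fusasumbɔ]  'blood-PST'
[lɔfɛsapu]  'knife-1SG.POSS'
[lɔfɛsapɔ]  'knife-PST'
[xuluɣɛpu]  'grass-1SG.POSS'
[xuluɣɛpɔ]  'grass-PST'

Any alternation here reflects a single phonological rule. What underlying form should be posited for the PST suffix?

The PST morpheme has two allomorphs, [-bɔ] and [-pɔ].
The 1SG.POSS suffix, which begins with [p], is invariant after every stem; so [p] is not altered by any rule here.
The PST suffix is therefore /-bɔ/ underlyingly, with post-vocalic devoicing: voiced stops become voiceless after a vowel.

/-bɔ/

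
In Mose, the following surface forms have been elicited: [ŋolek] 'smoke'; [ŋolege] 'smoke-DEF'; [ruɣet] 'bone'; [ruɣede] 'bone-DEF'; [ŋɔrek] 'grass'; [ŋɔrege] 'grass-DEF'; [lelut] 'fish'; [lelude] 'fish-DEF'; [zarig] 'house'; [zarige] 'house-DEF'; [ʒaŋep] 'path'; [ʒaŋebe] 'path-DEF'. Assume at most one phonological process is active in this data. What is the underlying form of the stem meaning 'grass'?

/ŋɔrek/

'grass' shows [k] ~ [g] at the end of the stem ([ŋɔrek] vs [ŋɔrege]).
If /g/ were underlying and a rule turned it into [k] in isolation, 'house' would also alternate; but it has [g] in both [zarig] and [zarige].
Therefore /k/ is basic and [g] is derived by intervocalic voicing (voiceless stops become voiced between vowels).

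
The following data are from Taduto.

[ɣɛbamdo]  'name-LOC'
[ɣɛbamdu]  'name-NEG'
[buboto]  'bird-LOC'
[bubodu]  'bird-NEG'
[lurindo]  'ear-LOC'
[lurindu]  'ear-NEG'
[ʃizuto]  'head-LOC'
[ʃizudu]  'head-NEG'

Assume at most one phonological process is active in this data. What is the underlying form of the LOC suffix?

/-to/

The LOC morpheme has two allomorphs, [-do] and [-to].
By contrast the NEG suffix keeps its initial [d] throughout — that segment must be underlying.
So the underlying form is /-to/, and voiceless stops become voiced after a nasal.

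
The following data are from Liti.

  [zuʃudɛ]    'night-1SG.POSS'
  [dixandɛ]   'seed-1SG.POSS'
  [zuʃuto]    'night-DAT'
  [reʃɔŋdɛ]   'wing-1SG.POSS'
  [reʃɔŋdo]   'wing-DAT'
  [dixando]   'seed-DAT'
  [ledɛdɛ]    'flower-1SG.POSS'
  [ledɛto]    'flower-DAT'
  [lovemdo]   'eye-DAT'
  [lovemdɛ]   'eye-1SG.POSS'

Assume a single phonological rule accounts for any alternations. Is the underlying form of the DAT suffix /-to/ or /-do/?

The DAT morpheme has two allomorphs, [-do] and [-to].
The 1SG.POSS suffix, which begins with [d], is invariant after every stem; so [d] is not altered by any rule here.
The DAT suffix is therefore /-to/ underlyingly, with post-nasal voicing: voiceless stops become voiced after a nasal.

/-to/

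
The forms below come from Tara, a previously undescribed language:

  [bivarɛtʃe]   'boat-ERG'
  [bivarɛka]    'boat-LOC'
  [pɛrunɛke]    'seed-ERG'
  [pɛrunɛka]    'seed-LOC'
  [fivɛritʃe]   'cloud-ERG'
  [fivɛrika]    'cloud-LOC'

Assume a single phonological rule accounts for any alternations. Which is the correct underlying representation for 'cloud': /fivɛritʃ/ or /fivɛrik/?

'cloud' shows [tʃ] ~ [k] at the end of the stem ([fivɛritʃe] vs [fivɛrika]).
Compare 'seed', with invariant [k] in [pɛrunɛke] and [pɛrunɛka]: an analysis with underlying /k/ and a rule producing [tʃ] before the ERG suffix would wrongly predict alternation here too.
The underlying segment must be /tʃ/; palato-alveolar /tʃ/ becomes [k] when no front vowel follows, yielding [k] there.

/fivɛritʃ/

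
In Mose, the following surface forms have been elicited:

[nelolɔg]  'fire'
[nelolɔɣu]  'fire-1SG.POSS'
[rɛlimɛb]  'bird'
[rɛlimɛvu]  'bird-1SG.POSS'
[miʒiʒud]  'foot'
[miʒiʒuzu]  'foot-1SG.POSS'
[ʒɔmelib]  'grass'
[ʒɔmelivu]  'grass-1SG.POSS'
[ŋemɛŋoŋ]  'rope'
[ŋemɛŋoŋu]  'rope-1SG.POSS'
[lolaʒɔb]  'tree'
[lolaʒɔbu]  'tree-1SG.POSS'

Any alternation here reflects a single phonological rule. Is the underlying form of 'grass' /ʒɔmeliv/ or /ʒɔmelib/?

/ʒɔmeliv/

The stem for 'grass' ends in [b] in [ʒɔmelib] but [v] in [ʒɔmelivu].
The stem 'tree' ([lolaʒɔb], [lolaʒɔbu]) shows [b] unchanged in both environments, so [b] cannot be basic with [v] derived before the 1SG.POSS suffix.
Therefore /v/ is basic and [b] is derived by word-final hardening (voiced fricatives become stops word-finally).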